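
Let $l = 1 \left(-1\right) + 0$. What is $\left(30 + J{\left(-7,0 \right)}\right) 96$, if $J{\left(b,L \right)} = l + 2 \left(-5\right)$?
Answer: $1824$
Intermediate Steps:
$l = -1$ ($l = -1 + 0 = -1$)
$J{\left(b,L \right)} = -11$ ($J{\left(b,L \right)} = -1 + 2 \left(-5\right) = -1 - 10 = -11$)
$\left(30 + J{\left(-7,0 \right)}\right) 96 = \left(30 - 11\right) 96 = 19 \cdot 96 = 1824$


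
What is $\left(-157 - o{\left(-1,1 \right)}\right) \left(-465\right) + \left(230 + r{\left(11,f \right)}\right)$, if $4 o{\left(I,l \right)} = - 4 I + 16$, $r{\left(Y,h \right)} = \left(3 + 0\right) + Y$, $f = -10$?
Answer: $75574$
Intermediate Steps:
$r{\left(Y,h \right)} = 3 + Y$
$o{\left(I,l \right)} = 4 - I$ ($o{\left(I,l \right)} = \frac{- 4 I + 16}{4} = \frac{16 - 4 I}{4} = 4 - I$)
$\left(-157 - o{\left(-1,1 \right)}\right) \left(-465\right) + \left(230 + r{\left(11,f \right)}\right) = \left(-157 - \left(4 - -1\right)\right) \left(-465\right) + \left(230 + \left(3 + 11\right)\right) = \left(-157 - \left(4 + 1\right)\right) \left(-465\right) + \left(230 + 14\right) = \left(-157 - 5\right) \left(-465\right) + 244 = \left(-162\right) \left(-465\right) + 244 = 75330 + 244 = 75574$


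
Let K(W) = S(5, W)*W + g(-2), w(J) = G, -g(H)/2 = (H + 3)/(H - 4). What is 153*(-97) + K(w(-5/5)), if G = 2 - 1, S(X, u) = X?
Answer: -44507/3 ≈ -14836.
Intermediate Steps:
G = 1
g(H) = -2*(3 + H)/(-4 + H) (g(H) = -2*(H + 3)/(H - 4) = -2*(3 + H)/(-4 + H))
w(J) = 1
K(W) = 1/3 + 5*W (K(W) = 5*W + 2*(-3 - 1*(-2))/(-4 - 2) = 5*W + 2*(-3 + 2)/(-6) = 5*W + 2*(-1/6)*(-1) = 5*W + 1/3 = 1/3 + 5*W)
153*(-97) + K(w(-5/5)) = 153*(-97) + (1/3 + 5*1) = -14841 + (1/3 + 5) = -14841 + 16/3 = -44507/3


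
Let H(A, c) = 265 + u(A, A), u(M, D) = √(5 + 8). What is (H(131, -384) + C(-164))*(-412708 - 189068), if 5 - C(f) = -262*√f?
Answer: -162479520 - 601776*√13 - 315330624*I*√41 ≈ -1.6465e+8 - 2.0191e+9*I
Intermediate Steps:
u(M, D) = √13
H(A, c) = 265 + √13
C(f) = 5 + 262*√f (C(f) = 5 - (-262)*√f = 5 + 262*√f)
(H(131, -384) + C(-164))*(-412708 - 189068) = ((265 + √13) + (5 + 262*√(-164)))*(-412708 - 189068) = ((265 + √13) + (5 + 262*(2*I*√41)))*(-601776) = ((265 + √13) + (5 + 524*I*√41))*(-601776) = (270 + √13 + 524*I*√41)*(-601776) = -162479520 - 601776*√13 - 315330624*I*√41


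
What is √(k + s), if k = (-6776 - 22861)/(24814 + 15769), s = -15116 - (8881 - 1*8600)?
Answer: 2*I*√6339938027326/40583 ≈ 124.09*I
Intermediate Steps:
s = -15397 (s = -15116 - (8881 - 8600) = -15116 - 1*281 = -15116 - 281 = -15397)
k = -29637/40583 ≈ -0.73028
√(k + s) = √(-29637/40583 - 15397) = √(-624886088/40583) = 2*I*√6339938027326/40583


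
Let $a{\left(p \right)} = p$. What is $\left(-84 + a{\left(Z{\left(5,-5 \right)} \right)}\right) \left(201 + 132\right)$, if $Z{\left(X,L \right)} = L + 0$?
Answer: $-29637$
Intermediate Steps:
$Z{\left(X,L \right)} = L$
$\left(-84 + a{\left(Z{\left(5,-5 \right)} \right)}\right) \left(201 + 132\right) = \left(-84 - 5\right) \left(201 + 132\right) = \left(-89\right) 333 = -29637$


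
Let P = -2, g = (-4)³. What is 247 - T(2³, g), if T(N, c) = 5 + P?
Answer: 244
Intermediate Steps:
g = -64
T(N, c) = 3 (T(N, c) = 5 - 2 = 3)
247 - T(2³, g) = 247 - 1*3 = 247 - 3 = 244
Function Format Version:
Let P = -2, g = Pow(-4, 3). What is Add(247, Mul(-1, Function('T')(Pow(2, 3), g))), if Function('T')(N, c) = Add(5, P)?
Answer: 244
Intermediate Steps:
g = -64
Function('T')(N, c) = 3 (Function('T')(N, c) = Add(5, -2) = 3)
Add(247, Mul(-1, Function('T')(Pow(2, 3), g))) = Add(247, Mul(-1, 3)) = Add(247, -3) = 244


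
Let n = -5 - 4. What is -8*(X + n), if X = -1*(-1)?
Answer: 64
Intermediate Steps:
n = -9
X = 1
-8*(X + n) = -8*(1 - 9) = -8*(-8) = 64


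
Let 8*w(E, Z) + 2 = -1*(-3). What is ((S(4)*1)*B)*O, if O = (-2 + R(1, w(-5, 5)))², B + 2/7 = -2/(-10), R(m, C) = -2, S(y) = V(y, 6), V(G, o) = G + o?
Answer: -96/7 ≈ -13.714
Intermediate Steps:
w(E, Z) = ⅛ (w(E, Z) = -¼ + (-1*(-3))/8 = -¼ + (⅛)*3 = -¼ + 3/8 = ⅛)
S(y) = 6 + y (S(y) = y + 6 = 6 + y)
B = -3/35 (B = -2/7 - 2/(-10) = -2/7 - 2*(-⅒) = -2/7 + ⅕ = -3/35 ≈ -0.085714)
O = 16 (O = (-2 - 2)² = (-4)² = 16)
((S(4)*1)*B)*O = (((6 + 4)*1)*(-3/35))*16 = ((10*1)*(-3/35))*16 = (10*(-3/35))*16 = -6/7*16 = -96/7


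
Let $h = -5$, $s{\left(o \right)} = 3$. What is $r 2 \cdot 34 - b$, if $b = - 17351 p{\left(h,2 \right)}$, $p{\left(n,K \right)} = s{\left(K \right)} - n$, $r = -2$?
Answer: $138672$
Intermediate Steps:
$p{\left(n,K \right)} = 3 - n$
$b = -138808$ ($b = - 17351 \left(3 - -5\right) = - 17351 \left(3 + 5\right) = \left(-17351\right) 8 = -138808$)
$r 2 \cdot 34 - b = \left(-2\right) 2 \cdot 34 - -138808 = \left(-4\right) 34 + 138808 = -136 + 138808 = 138672$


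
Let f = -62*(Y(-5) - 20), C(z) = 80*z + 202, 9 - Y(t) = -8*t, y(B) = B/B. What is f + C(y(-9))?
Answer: 3444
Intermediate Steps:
y(B) = 1
Y(t) = 9 + 8*t (Y(t) = 9 - (-8)*t = 9 + 8*t)
C(z) = 202 + 80*z
f = 3162 (f = -62*((9 + 8*(-5)) - 20) = -62*((9 - 40) - 20) = -62*(-31 - 20) = -62*(-51) = 3162)
f + C(y(-9)) = 3162 + (202 + 80*1) = 3162 + (202 + 80) = 3162 + 282 = 3444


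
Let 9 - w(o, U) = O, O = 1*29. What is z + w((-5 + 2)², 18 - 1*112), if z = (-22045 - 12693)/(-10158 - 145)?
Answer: -171322/10303 ≈ -16.628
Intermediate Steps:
O = 29
w(o, U) = -20 (w(o, U) = 9 - 1*29 = 9 - 29 = -20)
z = 34738/10303 (z = -34738/(-10303) = -34738*(-1/10303) = 34738/10303 ≈ 3.3716)
z + w((-5 + 2)², 18 - 1*112) = 34738/10303 - 20 = -171322/10303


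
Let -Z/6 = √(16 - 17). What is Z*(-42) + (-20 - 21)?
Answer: -41 + 252*I ≈ -41.0 + 252.0*I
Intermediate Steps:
Z = -6*I (Z = -6*√(16 - 17) = -6*I ≈ -6.0*I)
Z*(-42) + (-20 - 21) = -6*I*(-42) + (-20 - 21) = 252*I - 41 = -41 + 252*I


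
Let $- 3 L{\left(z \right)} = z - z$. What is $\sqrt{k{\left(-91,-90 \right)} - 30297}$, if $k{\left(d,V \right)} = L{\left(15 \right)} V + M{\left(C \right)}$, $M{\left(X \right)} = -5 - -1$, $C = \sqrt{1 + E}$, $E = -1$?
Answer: $i \sqrt{30301} \approx 174.07 i$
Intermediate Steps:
$L{\left(z \right)} = 0$ ($L{\left(z \right)} = - \frac{z - z}{3} = \left(- \frac{1}{3}\right) 0 = 0$)
$C = 0$ ($C = \sqrt{1 - 1} = \sqrt{0} = 0$)
$M{\left(X \right)} = -4$ ($M{\left(X \right)} = -5 + 1 = -4$)
$k{\left(d,V \right)} = -4$ ($k{\left(d,V \right)} = 0 V - 4 = 0 - 4 = -4$)
$\sqrt{k{\left(-91,-90 \right)} - 30297} = \sqrt{-4 - 30297} = \sqrt{-30301} = i \sqrt{30301}$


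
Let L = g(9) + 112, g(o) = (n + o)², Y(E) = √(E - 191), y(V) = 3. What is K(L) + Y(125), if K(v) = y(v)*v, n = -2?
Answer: 483 + I*√66 ≈ 483.0 + 8.124*I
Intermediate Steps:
Y(E) = √(-191 + E)
g(o) = (-2 + o)²
L = 161 (L = (-2 + 9)² + 112 = 7² + 112 = 49 + 112 = 161)
K(v) = 3*v
K(L) + Y(125) = 3*161 + √(-191 + 125) = 483 + √(-66) = 483 + I*√66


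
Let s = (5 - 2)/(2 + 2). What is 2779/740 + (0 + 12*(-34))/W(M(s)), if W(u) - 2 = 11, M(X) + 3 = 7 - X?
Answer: -265793/9620 ≈ -27.629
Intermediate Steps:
s = 3/4 ≈ 0.75000
M(X) = 4 - X (M(X) = -3 + (7 - X) = 4 - X)
W(u) = 13 (W(u) = 2 + 11 = 13)
2779/740 + (0 + 12*(-34))/W(M(s)) = 2779/740 + (0 + 12*(-34))/13 = 2779*(1/740) + (0 - 408)*(1/13) = 2779/740 - 408*1/13 = 2779/740 - 408/13 = -265793/9620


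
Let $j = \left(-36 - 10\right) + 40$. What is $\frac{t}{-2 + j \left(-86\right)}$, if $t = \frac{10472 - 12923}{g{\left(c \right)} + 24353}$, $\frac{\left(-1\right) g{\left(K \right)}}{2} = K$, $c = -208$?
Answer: $- \frac{2451}{12731266} \approx -0.00019252$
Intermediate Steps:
$g{\left(K \right)} = - 2 K$
$j = -6$ ($j = -46 + 40 = -6$)
$t = - \frac{2451}{24769}$ ($t = \frac{10472 - 12923}{\left(-2\right) \left(-208\right) + 24353} = - \frac{2451}{416 + 24353} = - \frac{2451}{24769} \approx -0.098954$)
$\frac{t}{-2 + j \left(-86\right)} = - \frac{2451}{24769 \left(-2 - -516\right)} = - \frac{2451}{24769 \left(-2 + 516\right)} = - \frac{2451}{24769 \cdot 514} = \left(- \frac{2451}{24769}\right) \frac{1}{514} = - \frac{2451}{12731266}$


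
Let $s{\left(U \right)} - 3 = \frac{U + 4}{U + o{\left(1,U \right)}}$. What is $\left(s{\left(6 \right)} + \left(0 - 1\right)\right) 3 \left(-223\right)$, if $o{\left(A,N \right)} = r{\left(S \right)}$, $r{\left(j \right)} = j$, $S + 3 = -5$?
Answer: $2007$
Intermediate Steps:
$S = -8$ ($S = -3 - 5 = -8$)
$o{\left(A,N \right)} = -8$
$s{\left(U \right)} = 3 + \frac{4 + U}{-8 + U}$ ($s{\left(U \right)} = 3 + \frac{U + 4}{U - 8} = 3 + \frac{4 + U}{-8 + U}$)
$\left(s{\left(6 \right)} + \left(0 - 1\right)\right) 3 \left(-223\right) = \left(\frac{4 \left(-5 + 6\right)}{-8 + 6} + \left(0 - 1\right)\right) 3 \left(-223\right) = \left(4 \frac{1}{-2} \cdot 1 + \left(0 - 1\right)\right) 3 \left(-223\right) = \left(4 \left(- \frac{1}{2}\right) 1 - 1\right) 3 \left(-223\right) = \left(-2 - 1\right) 3 \left(-223\right) = \left(-3\right) 3 \left(-223\right) = \left(-9\right) \left(-223\right) = 2007$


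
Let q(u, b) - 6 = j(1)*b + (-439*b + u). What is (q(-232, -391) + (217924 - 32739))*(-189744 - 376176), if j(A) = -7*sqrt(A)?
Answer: -203360522400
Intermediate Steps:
q(u, b) = 6 + u - 446*b (q(u, b) = 6 + ((-7*sqrt(1))*b + (-439*b + u)) = 6 + ((-7*1)*b + (u - 439*b)) = 6 + (-7*b + (u - 439*b)) = 6 + (u - 446*b) = 6 + u - 446*b)
(q(-232, -391) + (217924 - 32739))*(-189744 - 376176) = ((6 - 232 - 446*(-391)) + (217924 - 32739))*(-189744 - 376176) = ((6 - 232 + 174386) + 185185)*(-565920) = (174160 + 185185)*(-565920) = 359345*(-565920) = -203360522400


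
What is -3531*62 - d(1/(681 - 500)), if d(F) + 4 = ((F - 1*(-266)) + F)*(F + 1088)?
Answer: -16653710090/32761 ≈ -5.0834e+5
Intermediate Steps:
d(F) = -4 + (266 + 2*F)*(1088 + F) (d(F) = -4 + ((F - 1*(-266)) + F)*(F + 1088) = -4 + ((F + 266) + F)*(1088 + F) = -4 + ((266 + F) + F)*(1088 + F) = -4 + (266 + 2*F)*(1088 + F))
-3531*62 - d(1/(681 - 500)) = -3531*62 - (289404 + 2*(1/(681 - 500))**2 + 2442/(681 - 500)) = -218922 - (289404 + 2*(1/181)**2 + 2442/181) = -218922 - (289404 + 2*(1/181)**2 + 2442*(1/181)) = -218922 - (289404 + 2*(1/32761) + 2442/181) = -218922 - (289404 + 2/32761 + 2442/181) = -218922 - 1*9481606448/32761 = -218922 - 9481606448/32761 = -16653710090/32761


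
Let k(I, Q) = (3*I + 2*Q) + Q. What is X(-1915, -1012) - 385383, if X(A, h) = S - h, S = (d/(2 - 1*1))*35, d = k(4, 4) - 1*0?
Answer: -383531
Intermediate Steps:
k(I, Q) = 3*I + 3*Q (k(I, Q) = (2*Q + 3*I) + Q = 3*I + 3*Q)
d = 24 (d = (3*4 + 3*4) - 1*0 = (12 + 12) + 0 = 24 + 0 = 24)
S = 840 (S = (24/(2 - 1*1))*35 = (24/(2 - 1))*35 = (24/1)*35 = (24*1)*35 = 24*35 = 840)
X(A, h) = 840 - h
X(-1915, -1012) - 385383 = (840 - 1*(-1012)) - 385383 = (840 + 1012) - 385383 = 1852 - 385383 = -383531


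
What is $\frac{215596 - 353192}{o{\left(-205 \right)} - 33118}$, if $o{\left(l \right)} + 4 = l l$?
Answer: $- \frac{137596}{8903} \approx -15.455$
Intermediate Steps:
$o{\left(l \right)} = -4 + l^{2}$ ($o{\left(l \right)} = -4 + l l = -4 + l^{2}$)
$\frac{215596 - 353192}{o{\left(-205 \right)} - 33118} = \frac{215596 - 353192}{\left(-4 + \left(-205\right)^{2}\right) - 33118} = - \frac{137596}{\left(-4 + 42025\right) - 33118} = - \frac{137596}{42021 - 33118} = - \frac{137596}{8903}$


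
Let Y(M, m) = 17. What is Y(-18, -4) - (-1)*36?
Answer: 53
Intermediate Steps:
Y(-18, -4) - (-1)*36 = 17 - (-1)*36 = 17 - 1*(-36) = 17 + 36 = 53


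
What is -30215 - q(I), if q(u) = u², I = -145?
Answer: -51240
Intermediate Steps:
-30215 - q(I) = -30215 - 1*(-145)² = -30215 - 1*21025 = -30215 - 21025 = -51240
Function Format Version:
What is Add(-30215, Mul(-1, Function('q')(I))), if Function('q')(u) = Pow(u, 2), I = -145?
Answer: -51240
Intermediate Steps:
Add(-30215, Mul(-1, Function('q')(I))) = Add(-30215, Mul(-1, Pow(-145, 2))) = Add(-30215, Mul(-1, 21025)) = Add(-30215, -21025) = -51240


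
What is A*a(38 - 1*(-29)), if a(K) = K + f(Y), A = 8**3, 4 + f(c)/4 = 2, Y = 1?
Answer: 30208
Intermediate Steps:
f(c) = -8 (f(c) = -16 + 4*2 = -16 + 8 = -8)
A = 512
a(K) = -8 + K (a(K) = K - 8 = -8 + K)
A*a(38 - 1*(-29)) = 512*(-8 + (38 - 1*(-29))) = 512*(-8 + (38 + 29)) = 512*(-8 + 67) = 512*59 = 30208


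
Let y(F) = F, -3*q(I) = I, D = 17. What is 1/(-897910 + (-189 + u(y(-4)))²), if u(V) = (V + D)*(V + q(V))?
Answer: -9/7630949 ≈ -1.1794e-6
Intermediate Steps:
q(I) = -I/3
u(V) = 2*V*(17 + V)/3 (u(V) = (V + 17)*(V - V/3) = (17 + V)*(2*V/3) = 2*V*(17 + V)/3)
1/(-897910 + (-189 + u(y(-4)))²) = 1/(-897910 + (-189 + (⅔)*(-4)*(17 - 4))²) = 1/(-897910 + (-189 + (⅔)*(-4)*13)²) = 1/(-897910 + (-189 - 104/3)²) = 1/(-897910 + (-671/3)²) = 1/(-897910 + 450241/9) = 1/(-7630949/9) = -9/7630949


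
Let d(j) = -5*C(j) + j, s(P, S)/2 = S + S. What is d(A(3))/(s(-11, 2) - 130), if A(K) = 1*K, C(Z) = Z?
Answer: 6/61 ≈ 0.098361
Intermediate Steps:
A(K) = K
s(P, S) = 4*S (s(P, S) = 2*(S + S) = 2*(2*S) = 4*S)
d(j) = -4*j (d(j) = -5*j + j = -4*j)
d(A(3))/(s(-11, 2) - 130) = (-4*3)/(4*2 - 130) = -12/(8 - 130) = -12/(-122) = -12*(-1/122) = 6/61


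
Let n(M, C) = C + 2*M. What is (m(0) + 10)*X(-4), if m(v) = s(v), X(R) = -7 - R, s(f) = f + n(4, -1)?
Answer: -51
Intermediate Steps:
s(f) = 7 + f (s(f) = f + (-1 + 2*4) = f + (-1 + 8) = f + 7 = 7 + f)
m(v) = 7 + v
(m(0) + 10)*X(-4) = ((7 + 0) + 10)*(-7 - 1*(-4)) = (7 + 10)*(-7 + 4) = 17*(-3) = -51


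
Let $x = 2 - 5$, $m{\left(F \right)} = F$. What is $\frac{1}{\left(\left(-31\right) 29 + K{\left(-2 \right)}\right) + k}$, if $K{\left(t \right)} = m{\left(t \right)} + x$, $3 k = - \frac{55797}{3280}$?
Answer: $- \frac{3280}{2983719} \approx -0.0010993$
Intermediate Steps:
$x = -3$ ($x = 2 - 5 = -3$)
$k = - \frac{18599}{3280}$ ($k = \frac{\left(-55797\right) \frac{1}{3280}}{3} = \frac{1}{3} \left(- \frac{55797}{3280}\right) = - \frac{18599}{3280} \approx -5.6704$)
$K{\left(t \right)} = -3 + t$ ($K{\left(t \right)} = t - 3 = -3 + t$)
$\frac{1}{\left(\left(-31\right) 29 + K{\left(-2 \right)}\right) + k} = \frac{1}{\left(\left(-31\right) 29 - 5\right) - \frac{18599}{3280}} = \frac{1}{\left(-899 - 5\right) - \frac{18599}{3280}} = \frac{1}{-904 - \frac{18599}{3280}} = \frac{1}{- \frac{2983719}{3280}} = - \frac{3280}{2983719}$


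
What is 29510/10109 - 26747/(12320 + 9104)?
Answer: 361836817/216575216 ≈ 1.6707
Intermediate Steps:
29510/10109 - 26747/(12320 + 9104) = 29510*(1/10109) - 26747/21424 = 29510/10109 - 26747*1/21424 = 29510/10109 - 26747/21424 = 361836817/216575216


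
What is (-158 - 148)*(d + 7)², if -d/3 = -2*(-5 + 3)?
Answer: -7650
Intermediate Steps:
d = -12 (d = -(-6)*(-5 + 3) = -(-6)*(-2) = -3*4 = -12)
(-158 - 148)*(d + 7)² = (-158 - 148)*(-12 + 7)² = -306*(-5)² = -306*25 = -7650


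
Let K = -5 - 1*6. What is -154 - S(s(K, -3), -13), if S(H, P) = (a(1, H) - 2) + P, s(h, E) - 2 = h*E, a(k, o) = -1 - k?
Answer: -137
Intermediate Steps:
K = -11 (K = -5 - 6 = -11)
s(h, E) = 2 + E*h (s(h, E) = 2 + h*E = 2 + E*h)
S(H, P) = -4 + P (S(H, P) = ((-1 - 1*1) - 2) + P = ((-1 - 1) - 2) + P = (-2 - 2) + P = -4 + P)
-154 - S(s(K, -3), -13) = -154 - (-4 - 13) = -154 - 1*(-17) = -154 + 17 = -137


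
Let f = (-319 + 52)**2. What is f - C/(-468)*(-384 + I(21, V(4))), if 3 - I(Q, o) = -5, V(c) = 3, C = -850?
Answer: 8420713/117 ≈ 71972.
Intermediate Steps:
I(Q, o) = 8 (I(Q, o) = 3 - 1*(-5) = 3 + 5 = 8)
f = 71289 (f = (-267)**2 = 71289)
f - C/(-468)*(-384 + I(21, V(4))) = 71289 - (-850/(-468))*(-384 + 8) = 71289 - (-850*(-1/468))*(-376) = 71289 - 425*(-376)/234 = 71289 - 1*(-79900/117) = 71289 + 79900/117 = 8420713/117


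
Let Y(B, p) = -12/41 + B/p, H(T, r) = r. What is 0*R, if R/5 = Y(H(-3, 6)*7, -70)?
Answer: 0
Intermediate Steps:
Y(B, p) = -12/41 + B/p (Y(B, p) = -12*1/41 + B/p = -12/41 + B/p)
R = -183/41 (R = 5*(-12/41 + (6*7)/(-70)) = 5*(-12/41 + 42*(-1/70)) = 5*(-12/41 - ⅗) = 5*(-183/205) = -183/41 ≈ -4.4634)
0*R = 0*(-183/41) = 0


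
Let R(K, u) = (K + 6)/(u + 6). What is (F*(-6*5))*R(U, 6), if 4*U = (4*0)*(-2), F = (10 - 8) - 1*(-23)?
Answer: -375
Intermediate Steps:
F = 25 (F = 2 + 23 = 25)
U = 0 (U = ((4*0)*(-2))/4 = (0*(-2))/4 = (¼)*0 = 0)
R(K, u) = (6 + K)/(6 + u)
(F*(-6*5))*R(U, 6) = (25*(-6*5))*((6 + 0)/(6 + 6)) = (25*(-30))*(6/12) = -125*6/2 = -750*½ = -375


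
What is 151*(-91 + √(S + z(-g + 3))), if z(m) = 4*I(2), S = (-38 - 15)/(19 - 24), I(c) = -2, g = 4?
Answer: -13741 + 151*√65/5 ≈ -13498.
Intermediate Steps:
S = 53/5 (S = -53/(-5) = -53*(-⅕) = 53/5 ≈ 10.600)
z(m) = -8 (z(m) = 4*(-2) = -8)
151*(-91 + √(S + z(-g + 3))) = 151*(-91 + √(53/5 - 8)) = 151*(-91 + √(13/5)) = 151*(-91 + √65/5) = -13741 + 151*√65/5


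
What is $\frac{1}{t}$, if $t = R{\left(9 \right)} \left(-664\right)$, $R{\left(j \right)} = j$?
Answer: $- \frac{1}{5976} \approx -0.00016734$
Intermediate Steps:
$t = -5976$ ($t = 9 \left(-664\right) = -5976$)
$\frac{1}{t} = \frac{1}{-5976} = - \frac{1}{5976}$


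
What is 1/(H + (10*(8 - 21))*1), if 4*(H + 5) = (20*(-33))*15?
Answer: -1/2610 ≈ -0.00038314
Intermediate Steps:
H = -2480 (H = -5 + ((20*(-33))*15)/4 = -5 + (-660*15)/4 = -5 + (¼)*(-9900) = -5 - 2475 = -2480)
1/(H + (10*(8 - 21))*1) = 1/(-2480 + (10*(8 - 21))*1) = 1/(-2480 + (10*(-13))*1) = 1/(-2480 - 130*1) = 1/(-2480 - 130) = 1/(-2610) = -1/2610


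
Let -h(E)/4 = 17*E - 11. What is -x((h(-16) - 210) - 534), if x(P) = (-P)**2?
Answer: -150544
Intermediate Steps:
h(E) = 44 - 68*E (h(E) = -4*(17*E - 11) = -4*(-11 + 17*E) = 44 - 68*E)
x(P) = P**2
-x((h(-16) - 210) - 534) = -(((44 - 68*(-16)) - 210) - 534)**2 = -(((44 + 1088) - 210) - 534)**2 = -((1132 - 210) - 534)**2 = -(922 - 534)**2 = -1*388**2 = -1*150544 = -150544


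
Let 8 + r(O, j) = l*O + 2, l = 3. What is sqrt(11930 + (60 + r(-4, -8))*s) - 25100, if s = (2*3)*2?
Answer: -25100 + sqrt(12434) ≈ -24989.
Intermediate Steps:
r(O, j) = -6 + 3*O (r(O, j) = -8 + (3*O + 2) = -8 + (2 + 3*O) = -6 + 3*O)
s = 12 (s = 6*2 = 12)
sqrt(11930 + (60 + r(-4, -8))*s) - 25100 = sqrt(11930 + (60 + (-6 + 3*(-4)))*12) - 25100 = sqrt(11930 + (60 + (-6 - 12))*12) - 25100 = sqrt(11930 + (60 - 18)*12) - 25100 = sqrt(11930 + 42*12) - 25100 = sqrt(11930 + 504) - 25100 = sqrt(12434) - 25100 = -25100 + sqrt(12434)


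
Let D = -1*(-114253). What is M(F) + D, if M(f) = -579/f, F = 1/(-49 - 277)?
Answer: 303007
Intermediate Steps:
F = -1/326 (F = 1/(-326) = -1/326 ≈ -0.0030675)
D = 114253
M(F) + D = -579/(-1/326) + 114253 = -579*(-326) + 114253 = 188754 + 114253 = 303007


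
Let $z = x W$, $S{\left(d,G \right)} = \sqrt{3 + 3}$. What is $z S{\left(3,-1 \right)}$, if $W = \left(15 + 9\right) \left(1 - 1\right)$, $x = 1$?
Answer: $0$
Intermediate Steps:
$S{\left(d,G \right)} = \sqrt{6}$
$W = 0$ ($W = 24 \cdot 0 = 0$)
$z = 0$ ($z = 1 \cdot 0 = 0$)
$z S{\left(3,-1 \right)} = 0 \sqrt{6} = 0$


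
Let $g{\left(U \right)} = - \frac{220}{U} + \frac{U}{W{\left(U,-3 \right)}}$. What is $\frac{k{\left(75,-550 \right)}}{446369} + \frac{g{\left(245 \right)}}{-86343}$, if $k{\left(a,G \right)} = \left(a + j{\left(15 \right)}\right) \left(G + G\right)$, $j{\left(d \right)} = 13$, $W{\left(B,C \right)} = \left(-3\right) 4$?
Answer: $- \frac{340920277}{1573860204} \approx -0.21661$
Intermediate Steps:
$W{\left(B,C \right)} = -12$
$g{\left(U \right)} = - \frac{220}{U} - \frac{U}{12}$ ($g{\left(U \right)} = - \frac{220}{U} + \frac{U}{-12} = - \frac{220}{U} + U \left(- \frac{1}{12}\right) = - \frac{220}{U} - \frac{U}{12}$)
$k{\left(a,G \right)} = 2 G \left(13 + a\right)$ ($k{\left(a,G \right)} = \left(a + 13\right) \left(G + G\right) = \left(13 + a\right) 2 G = 2 G \left(13 + a\right)$)
$\frac{k{\left(75,-550 \right)}}{446369} + \frac{g{\left(245 \right)}}{-86343} = \frac{2 \left(-550\right) \left(13 + 75\right)}{446369} + \frac{- \frac{220}{245} - \frac{245}{12}}{-86343} = 2 \left(-550\right) 88 \cdot \frac{1}{446369} + \left(\left(-220\right) \frac{1}{245} - \frac{245}{12}\right) \left(- \frac{1}{86343}\right) = \left(-96800\right) \frac{1}{446369} + \left(- \frac{44}{49} - \frac{245}{12}\right) \left(- \frac{1}{86343}\right) = - \frac{800}{3689} - - \frac{12533}{50769684} = - \frac{800}{3689} + \frac{12533}{50769684} = - \frac{340920277}{1573860204}$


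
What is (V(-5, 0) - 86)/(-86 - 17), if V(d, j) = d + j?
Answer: 91/103 ≈ 0.88350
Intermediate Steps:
(V(-5, 0) - 86)/(-86 - 17) = ((-5 + 0) - 86)/(-86 - 17) = (-5 - 86)/(-103) = -1/103*(-91) = 91/103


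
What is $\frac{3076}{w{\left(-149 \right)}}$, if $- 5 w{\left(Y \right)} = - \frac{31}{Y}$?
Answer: $- \frac{2291620}{31} \approx -73923.0$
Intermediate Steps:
$w{\left(Y \right)} = \frac{31}{5 Y}$ ($w{\left(Y \right)} = - \frac{\left(-31\right) \frac{1}{Y}}{5} = \frac{31}{5 Y}$)
$\frac{3076}{w{\left(-149 \right)}} = \frac{3076}{\frac{31}{5} \frac{1}{-149}} = \frac{3076}{\frac{31}{5} \left(- \frac{1}{149}\right)} = \frac{3076}{- \frac{31}{745}} = 3076 \left(- \frac{745}{31}\right) = - \frac{2291620}{31}$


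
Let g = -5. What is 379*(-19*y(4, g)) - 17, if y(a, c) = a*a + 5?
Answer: -151238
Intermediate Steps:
y(a, c) = 5 + a² (y(a, c) = a² + 5 = 5 + a²)
379*(-19*y(4, g)) - 17 = 379*(-19*(5 + 4²)) - 17 = 379*(-19*(5 + 16)) - 17 = 379*(-19*21) - 17 = 379*(-399) - 17 = -151221 - 17 = -151238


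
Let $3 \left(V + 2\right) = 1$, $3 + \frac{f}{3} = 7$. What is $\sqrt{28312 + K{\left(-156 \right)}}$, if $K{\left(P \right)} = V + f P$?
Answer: $\frac{\sqrt{237945}}{3} \approx 162.6$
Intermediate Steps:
$f = 12$ ($f = -9 + 3 \cdot 7 = -9 + 21 = 12$)
$V = - \frac{5}{3}$ ($V = -2 + \frac{1}{3} \cdot 1 = -2 + \frac{1}{3} = - \frac{5}{3} \approx -1.6667$)
$K{\left(P \right)} = - \frac{5}{3} + 12 P$
$\sqrt{28312 + K{\left(-156 \right)}} = \sqrt{28312 + \left(- \frac{5}{3} + 12 \left(-156\right)\right)} = \sqrt{28312 - \frac{5621}{3}} = \sqrt{\frac{79315}{3}} = \frac{\sqrt{237945}}{3}$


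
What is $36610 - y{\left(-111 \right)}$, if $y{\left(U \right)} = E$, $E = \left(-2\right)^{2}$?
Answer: $36606$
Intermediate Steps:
$E = 4$
$y{\left(U \right)} = 4$
$36610 - y{\left(-111 \right)} = 36610 - 4 = 36606$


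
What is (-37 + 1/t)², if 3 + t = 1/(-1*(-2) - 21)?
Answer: 4687225/3364 ≈ 1393.3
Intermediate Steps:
t = -58/19 (t = -3 + 1/(-1*(-2) - 21) = -3 + 1/(2 - 21) = -3 + 1/(-19) = -3 - 1/19 = -58/19 ≈ -3.0526)
(-37 + 1/t)² = (-37 + 1/(-58/19))² = (-37 - 19/58)² = (-2165/58)² = 4687225/3364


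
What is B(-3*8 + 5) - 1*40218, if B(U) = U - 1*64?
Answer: -40301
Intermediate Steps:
B(U) = -64 + U (B(U) = U - 64 = -64 + U)
B(-3*8 + 5) - 1*40218 = (-64 + (-3*8 + 5)) - 1*40218 = (-64 + (-24 + 5)) - 40218 = (-64 - 19) - 40218 = -83 - 40218 = -40301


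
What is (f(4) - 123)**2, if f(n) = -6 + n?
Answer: 15625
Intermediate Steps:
(f(4) - 123)**2 = ((-6 + 4) - 123)**2 = (-2 - 123)**2 = (-125)**2 = 15625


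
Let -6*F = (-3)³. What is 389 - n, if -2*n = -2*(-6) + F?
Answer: 1589/4 ≈ 397.25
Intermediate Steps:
F = 9/2 (F = -⅙*(-3)³ = -⅙*(-27) = 9/2 ≈ 4.5000)
n = -33/4 (n = -(-2*(-6) + 9/2)/2 = -(12 + 9/2)/2 = -½*33/2 = -33/4 ≈ -8.2500)
389 - n = 389 - 1*(-33/4) = 389 + 33/4 = 1589/4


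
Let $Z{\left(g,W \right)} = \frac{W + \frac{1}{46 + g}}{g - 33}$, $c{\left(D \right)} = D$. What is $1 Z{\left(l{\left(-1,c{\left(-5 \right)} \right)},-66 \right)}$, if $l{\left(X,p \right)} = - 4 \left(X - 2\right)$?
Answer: $\frac{3827}{1218} \approx 3.142$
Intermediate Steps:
$l{\left(X,p \right)} = 8 - 4 X$ ($l{\left(X,p \right)} = - 4 \left(-2 + X\right) = 8 - 4 X$)
$Z{\left(g,W \right)} = \frac{W + \frac{1}{46 + g}}{-33 + g}$
$1 Z{\left(l{\left(-1,c{\left(-5 \right)} \right)},-66 \right)} = 1 \frac{1 + 46 \left(-66\right) - 66 \left(8 - -4\right)}{-1518 + \left(8 - -4\right)^{2} + 13 \left(8 - -4\right)} = 1 \frac{1 - 3036 - 66 \left(8 + 4\right)}{-1518 + \left(8 + 4\right)^{2} + 13 \left(8 + 4\right)} = 1 \frac{1 - 3036 - 792}{-1518 + 12^{2} + 13 \cdot 12} = 1 \frac{1 - 3036 - 792}{-1518 + 144 + 156} = 1 \frac{1}{-1218} \left(-3827\right) = 1 \left(\left(- \frac{1}{1218}\right) \left(-3827\right)\right) = 1 \cdot \frac{3827}{1218} = \frac{3827}{1218}$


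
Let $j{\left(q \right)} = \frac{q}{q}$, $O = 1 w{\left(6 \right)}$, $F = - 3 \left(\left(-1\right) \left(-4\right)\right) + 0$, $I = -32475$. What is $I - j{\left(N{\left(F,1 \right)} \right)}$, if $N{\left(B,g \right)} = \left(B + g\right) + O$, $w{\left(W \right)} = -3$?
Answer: $-32476$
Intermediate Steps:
$F = -12$ ($F = \left(-3\right) 4 + 0 = -12 + 0 = -12$)
$O = -3$ ($O = 1 \left(-3\right) = -3$)
$N{\left(B,g \right)} = -3 + B + g$ ($N{\left(B,g \right)} = \left(B + g\right) - 3 = -3 + B + g$)
$j{\left(q \right)} = 1$
$I - j{\left(N{\left(F,1 \right)} \right)} = -32475 - 1 = -32476$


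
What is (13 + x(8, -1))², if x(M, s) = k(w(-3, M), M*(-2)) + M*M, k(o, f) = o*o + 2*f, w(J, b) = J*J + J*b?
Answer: 72900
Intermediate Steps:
w(J, b) = J² + J*b
k(o, f) = o² + 2*f
x(M, s) = M² + (9 - 3*M)² - 4*M (x(M, s) = ((-3*(-3 + M))² + 2*(M*(-2))) + M*M = ((9 - 3*M)² + 2*(-2*M)) + M² = ((9 - 3*M)² - 4*M) + M² = M² + (9 - 3*M)² - 4*M)
(13 + x(8, -1))² = (13 + (81 - 58*8 + 10*8²))² = (13 + (81 - 464 + 10*64))² = (13 + (81 - 464 + 640))² = (13 + 257)² = 270² = 72900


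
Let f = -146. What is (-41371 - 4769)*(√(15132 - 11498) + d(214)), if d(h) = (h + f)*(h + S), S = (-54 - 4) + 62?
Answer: -683979360 - 46140*√3634 ≈ -6.8676e+8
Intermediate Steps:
S = 4 (S = -58 + 62 = 4)
d(h) = (-146 + h)*(4 + h) (d(h) = (h - 146)*(h + 4) = (-146 + h)*(4 + h))
(-41371 - 4769)*(√(15132 - 11498) + d(214)) = (-41371 - 4769)*(√(15132 - 11498) + (-584 + 214² - 142*214)) = -46140*(√3634 + (-584 + 45796 - 30388)) = -46140*(√3634 + 14824) = -46140*(14824 + √3634) = -683979360 - 46140*√3634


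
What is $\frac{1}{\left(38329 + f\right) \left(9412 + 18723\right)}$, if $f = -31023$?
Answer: $\frac{1}{205554310} \approx 4.8649 \cdot 10^{-9}$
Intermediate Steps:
$\frac{1}{\left(38329 + f\right) \left(9412 + 18723\right)} = \frac{1}{\left(38329 - 31023\right) \left(9412 + 18723\right)} = \frac{1}{7306 \cdot 28135} = \frac{1}{205554310}$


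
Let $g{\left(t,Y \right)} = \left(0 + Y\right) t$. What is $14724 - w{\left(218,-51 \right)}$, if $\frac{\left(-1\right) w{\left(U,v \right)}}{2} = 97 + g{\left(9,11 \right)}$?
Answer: $15116$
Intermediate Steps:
$g{\left(t,Y \right)} = Y t$
$w{\left(U,v \right)} = -392$ ($w{\left(U,v \right)} = - 2 \left(97 + 11 \cdot 9\right) = - 2 \left(97 + 99\right) = \left(-2\right) 196 = -392$)
$14724 - w{\left(218,-51 \right)} = 14724 - -392 = 14724 + 392 = 15116$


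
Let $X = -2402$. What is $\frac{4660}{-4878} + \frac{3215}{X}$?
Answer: $- \frac{13438045}{5858478} \approx -2.2938$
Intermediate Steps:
$\frac{4660}{-4878} + \frac{3215}{X} = \frac{4660}{-4878} + \frac{3215}{-2402} = 4660 \left(- \frac{1}{4878}\right) + 3215 \left(- \frac{1}{2402}\right) = - \frac{2330}{2439} - \frac{3215}{2402} = - \frac{13438045}{5858478}$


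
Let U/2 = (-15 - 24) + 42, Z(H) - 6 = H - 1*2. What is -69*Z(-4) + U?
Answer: 6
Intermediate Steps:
Z(H) = 4 + H (Z(H) = 6 + (H - 1*2) = 6 + (H - 2) = 6 + (-2 + H) = 4 + H)
U = 6 (U = 2*((-15 - 24) + 42) = 2*(-39 + 42) = 2*3 = 6)
-69*Z(-4) + U = -69*(4 - 4) + 6 = -69*0 + 6 = 0 + 6 = 6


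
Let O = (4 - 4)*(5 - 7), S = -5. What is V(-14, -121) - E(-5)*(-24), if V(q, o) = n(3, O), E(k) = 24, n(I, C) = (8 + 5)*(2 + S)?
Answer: 537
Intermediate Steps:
O = 0 (O = 0*(-2) = 0)
n(I, C) = -39 (n(I, C) = (8 + 5)*(2 - 5) = 13*(-3) = -39)
V(q, o) = -39
V(-14, -121) - E(-5)*(-24) = -39 - 24*(-24) = -39 - 1*(-576) = -39 + 576 = 537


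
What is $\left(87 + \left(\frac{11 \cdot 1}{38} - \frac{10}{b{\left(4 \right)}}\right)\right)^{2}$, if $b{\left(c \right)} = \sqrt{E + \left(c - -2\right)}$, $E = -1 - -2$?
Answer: $\frac{77161823}{10108} - \frac{33170 \sqrt{7}}{133} \approx 6973.9$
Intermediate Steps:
$E = 1$ ($E = -1 + 2 = 1$)
$b{\left(c \right)} = \sqrt{3 + c}$ ($b{\left(c \right)} = \sqrt{1 + \left(c - -2\right)} = \sqrt{1 + \left(c + 2\right)} = \sqrt{1 + \left(2 + c\right)} = \sqrt{3 + c}$)
$\left(87 + \left(\frac{11 \cdot 1}{38} - \frac{10}{b{\left(4 \right)}}\right)\right)^{2} = \left(87 + \left(\frac{11 \cdot 1}{38} - \frac{10}{\sqrt{3 + 4}}\right)\right)^{2} = \left(87 + \left(11 \cdot \frac{1}{38} - \frac{10}{\sqrt{7}}\right)\right)^{2} = \left(87 + \left(\frac{11}{38} - 10 \frac{\sqrt{7}}{7}\right)\right)^{2} = \left(87 + \left(\frac{11}{38} - \frac{10 \sqrt{7}}{7}\right)\right)^{2} = \left(\frac{3317}{38} - \frac{10 \sqrt{7}}{7}\right)^{2}$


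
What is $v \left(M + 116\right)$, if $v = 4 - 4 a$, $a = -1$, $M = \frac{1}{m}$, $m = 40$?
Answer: $\frac{4641}{5} \approx 928.2$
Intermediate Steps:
$M = \frac{1}{40} \approx 0.025$
$v = 8$ ($v = 4 - -4 = 4 + 4 = 8$)
$v \left(M + 116\right) = 8 \left(\frac{1}{40} + 116\right) = 8 \cdot \frac{4641}{40} = \frac{4641}{5}$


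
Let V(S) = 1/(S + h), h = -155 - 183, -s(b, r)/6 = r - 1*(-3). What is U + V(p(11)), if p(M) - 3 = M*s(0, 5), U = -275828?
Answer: -238039565/863 ≈ -2.7583e+5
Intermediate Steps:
s(b, r) = -18 - 6*r (s(b, r) = -6*(r - 1*(-3)) = -6*(r + 3) = -6*(3 + r) = -18 - 6*r)
h = -338
p(M) = 3 - 48*M (p(M) = 3 + M*(-18 - 6*5) = 3 + M*(-18 - 30) = 3 + M*(-48) = 3 - 48*M)
V(S) = 1/(-338 + S) (V(S) = 1/(S - 338) = 1/(-338 + S))
U + V(p(11)) = -275828 + 1/(-338 + (3 - 48*11)) = -275828 + 1/(-338 + (3 - 528)) = -275828 + 1/(-338 - 525) = -275828 + 1/(-863) = -275828 - 1/863 = -238039565/863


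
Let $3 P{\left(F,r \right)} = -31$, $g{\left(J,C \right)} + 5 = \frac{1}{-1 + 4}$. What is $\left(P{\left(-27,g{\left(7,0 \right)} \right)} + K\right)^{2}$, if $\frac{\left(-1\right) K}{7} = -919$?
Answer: $\frac{371255824}{9} \approx 4.1251 \cdot 10^{7}$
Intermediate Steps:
$K = 6433$ ($K = \left(-7\right) \left(-919\right) = 6433$)
$g{\left(J,C \right)} = - \frac{14}{3}$ ($g{\left(J,C \right)} = -5 + \frac{1}{-1 + 4} = -5 + \frac{1}{3} = - \frac{14}{3}$)
$P{\left(F,r \right)} = - \frac{31}{3}$ ($P{\left(F,r \right)} = \frac{1}{3} \left(-31\right) = - \frac{31}{3}$)
$\left(P{\left(-27,g{\left(7,0 \right)} \right)} + K\right)^{2} = \left(- \frac{31}{3} + 6433\right)^{2} = \left(\frac{19268}{3}\right)^{2} = \frac{371255824}{9}$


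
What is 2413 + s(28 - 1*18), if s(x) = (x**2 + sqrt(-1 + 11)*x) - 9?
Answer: 2504 + 10*sqrt(10) ≈ 2535.6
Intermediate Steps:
s(x) = -9 + x**2 + x*sqrt(10) (s(x) = (x**2 + sqrt(10)*x) - 9 = (x**2 + x*sqrt(10)) - 9 = -9 + x**2 + x*sqrt(10))
2413 + s(28 - 1*18) = 2413 + (-9 + (28 - 1*18)**2 + (28 - 1*18)*sqrt(10)) = 2413 + (-9 + (28 - 18)**2 + (28 - 18)*sqrt(10)) = 2413 + (-9 + 10**2 + 10*sqrt(10)) = 2413 + (-9 + 100 + 10*sqrt(10)) = 2413 + (91 + 10*sqrt(10)) = 2504 + 10*sqrt(10)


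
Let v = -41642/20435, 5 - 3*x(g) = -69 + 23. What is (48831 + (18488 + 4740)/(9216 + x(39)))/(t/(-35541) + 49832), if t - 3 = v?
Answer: 327465169229030085/334160751087248281 ≈ 0.97996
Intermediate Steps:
x(g) = 17 (x(g) = 5/3 - (-69 + 23)/3 = 5/3 - ⅓*(-46) = 5/3 + 46/3 = 17)
v = -41642/20435 (v = -41642*1/20435 = -41642/20435 ≈ -2.0378)
t = 19663/20435 (t = 3 - 41642/20435 = 19663/20435 ≈ 0.96222)
(48831 + (18488 + 4740)/(9216 + x(39)))/(t/(-35541) + 49832) = (48831 + (18488 + 4740)/(9216 + 17))/((19663/20435)/(-35541) + 49832) = (48831 + 23228/9233)/((19663/20435)*(-1/35541) + 49832) = (48831 + 23228*(1/9233))/(-19663/726280335 + 49832) = (48831 + 23228/9233)/(36192001634057/726280335) = (450879851/9233)*(726280335/36192001634057) = 327465169229030085/334160751087248281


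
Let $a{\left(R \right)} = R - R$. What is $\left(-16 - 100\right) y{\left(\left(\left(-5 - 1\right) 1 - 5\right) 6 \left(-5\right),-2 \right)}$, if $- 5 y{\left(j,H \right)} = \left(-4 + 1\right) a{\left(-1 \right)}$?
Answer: $0$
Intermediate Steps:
$a{\left(R \right)} = 0$
$y{\left(j,H \right)} = 0$ ($y{\left(j,H \right)} = - \frac{\left(-4 + 1\right) 0}{5} = - \frac{\left(-3\right) 0}{5} = \left(- \frac{1}{5}\right) 0 = 0$)
$\left(-16 - 100\right) y{\left(\left(\left(-5 - 1\right) 1 - 5\right) 6 \left(-5\right),-2 \right)} = \left(-16 - 100\right) 0 = \left(-116\right) 0 = 0$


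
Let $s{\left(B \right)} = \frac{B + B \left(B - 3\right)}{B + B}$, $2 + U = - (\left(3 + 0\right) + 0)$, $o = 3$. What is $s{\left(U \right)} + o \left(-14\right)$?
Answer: $- \frac{91}{2} \approx -45.5$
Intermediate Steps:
$U = -5$ ($U = -2 - \left(\left(3 + 0\right) + 0\right) = -2 - \left(3 + 0\right) = -2 - 3 = -5$)
$s{\left(B \right)} = \frac{B + B \left(-3 + B\right)}{2 B}$
$s{\left(U \right)} + o \left(-14\right) = \left(-1 + \frac{1}{2} \left(-5\right)\right) + 3 \left(-14\right) = \left(-1 - \frac{5}{2}\right) - 42 = - \frac{7}{2} - 42 = - \frac{91}{2}$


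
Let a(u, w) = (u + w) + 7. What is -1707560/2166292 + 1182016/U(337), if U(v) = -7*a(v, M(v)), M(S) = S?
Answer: -642182935798/2581678491 ≈ -248.75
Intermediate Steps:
a(u, w) = 7 + u + w
U(v) = -49 - 14*v (U(v) = -7*(7 + v + v) = -7*(7 + 2*v) = -49 - 14*v)
-1707560/2166292 + 1182016/U(337) = -1707560/2166292 + 1182016/(-49 - 14*337) = -1707560*1/2166292 + 1182016/(-49 - 4718) = -426890/541573 + 1182016/(-4767) = -426890/541573 + 1182016*(-1/4767) = -426890/541573 - 1182016/4767 = -642182935798/2581678491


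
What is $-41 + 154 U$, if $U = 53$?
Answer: $8121$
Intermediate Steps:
$-41 + 154 U = -41 + 154 \cdot 53 = -41 + 8162 = 8121$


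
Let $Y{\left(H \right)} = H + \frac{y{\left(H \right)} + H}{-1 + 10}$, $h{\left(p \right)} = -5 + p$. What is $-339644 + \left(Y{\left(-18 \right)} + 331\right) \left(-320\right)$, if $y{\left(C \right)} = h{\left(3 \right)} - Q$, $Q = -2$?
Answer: $-439164$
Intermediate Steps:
$y{\left(C \right)} = 0$ ($y{\left(C \right)} = \left(-5 + 3\right) - -2 = -2 + 2 = 0$)
$Y{\left(H \right)} = \frac{10 H}{9}$ ($Y{\left(H \right)} = H + \frac{0 + H}{-1 + 10} = H + \frac{H}{9} = \frac{10 H}{9}$)
$-339644 + \left(Y{\left(-18 \right)} + 331\right) \left(-320\right) = -339644 + \left(\frac{10}{9} \left(-18\right) + 331\right) \left(-320\right) = -339644 + \left(-20 + 331\right) \left(-320\right) = -339644 + 311 \left(-320\right) = -339644 - 99520 = -439164$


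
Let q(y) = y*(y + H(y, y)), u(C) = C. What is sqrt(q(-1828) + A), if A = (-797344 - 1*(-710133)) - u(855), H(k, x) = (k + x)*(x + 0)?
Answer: I*sqrt(12213577586) ≈ 1.1052e+5*I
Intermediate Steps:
H(k, x) = x*(k + x) (H(k, x) = (k + x)*x = x*(k + x))
A = -88066 (A = (-797344 - 1*(-710133)) - 1*855 = (-797344 + 710133) - 855 = -87211 - 855 = -88066)
q(y) = y*(y + 2*y**2) (q(y) = y*(y + y*(y + y)) = y*(y + y*(2*y)) = y*(y + 2*y**2))
sqrt(q(-1828) + A) = sqrt((-1828)**2*(1 + 2*(-1828)) - 88066) = sqrt(3341584*(1 - 3656) - 88066) = sqrt(3341584*(-3655) - 88066) = sqrt(-12213489520 - 88066) = sqrt(-12213577586) = I*sqrt(12213577586)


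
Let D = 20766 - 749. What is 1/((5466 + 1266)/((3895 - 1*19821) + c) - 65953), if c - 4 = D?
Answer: -455/30007867 ≈ -1.5163e-5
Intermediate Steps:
D = 20017
c = 20021 (c = 4 + 20017 = 20021)
1/((5466 + 1266)/((3895 - 1*19821) + c) - 65953) = 1/((5466 + 1266)/((3895 - 1*19821) + 20021) - 65953) = 1/(6732/((3895 - 19821) + 20021) - 65953) = 1/(6732/(-15926 + 20021) - 65953) = 1/(6732/4095 - 65953) = 1/(6732*(1/4095) - 65953) = 1/(748/455 - 65953) = 1/(-30007867/455) = -455/30007867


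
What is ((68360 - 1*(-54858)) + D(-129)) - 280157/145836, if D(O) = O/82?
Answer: 736733537309/5979276 ≈ 1.2321e+5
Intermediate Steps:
D(O) = O/82 (D(O) = O*(1/82) = O/82)
((68360 - 1*(-54858)) + D(-129)) - 280157/145836 = ((68360 - 1*(-54858)) + (1/82)*(-129)) - 280157/145836 = ((68360 + 54858) - 129/82) - 280157*1/145836 = (123218 - 129/82) - 280157/145836 = 10103747/82 - 280157/145836 = 736733537309/5979276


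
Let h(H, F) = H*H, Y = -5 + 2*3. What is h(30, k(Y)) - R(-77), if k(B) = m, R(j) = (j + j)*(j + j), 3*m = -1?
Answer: -22816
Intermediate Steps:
m = -⅓ (m = (⅓)*(-1) = -⅓ ≈ -0.33333)
Y = 1 (Y = -5 + 6 = 1)
R(j) = 4*j² (R(j) = (2*j)*(2*j) = 4*j²)
k(B) = -⅓
h(H, F) = H²
h(30, k(Y)) - R(-77) = 30² - 4*(-77)² = 900 - 4*5929 = 900 - 1*23716 = 900 - 23716 = -22816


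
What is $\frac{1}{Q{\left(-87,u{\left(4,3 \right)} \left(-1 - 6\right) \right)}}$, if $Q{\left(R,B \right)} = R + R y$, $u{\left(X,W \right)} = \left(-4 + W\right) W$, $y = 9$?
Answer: $- \frac{1}{870} \approx -0.0011494$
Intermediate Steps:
$u{\left(X,W \right)} = W \left(-4 + W\right)$
$Q{\left(R,B \right)} = 10 R$ ($Q{\left(R,B \right)} = R + R 9 = R + 9 R = 10 R$)
$\frac{1}{Q{\left(-87,u{\left(4,3 \right)} \left(-1 - 6\right) \right)}} = \frac{1}{10 \left(-87\right)} = \frac{1}{-870} = - \frac{1}{870}$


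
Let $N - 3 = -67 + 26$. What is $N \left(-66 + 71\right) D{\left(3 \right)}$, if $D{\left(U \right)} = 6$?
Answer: $-1140$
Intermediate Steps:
$N = -38$ ($N = 3 + \left(-67 + 26\right) = 3 - 41 = -38$)
$N \left(-66 + 71\right) D{\left(3 \right)} = - 38 \left(-66 + 71\right) 6 = \left(-38\right) 5 \cdot 6 = \left(-190\right) 6 = -1140$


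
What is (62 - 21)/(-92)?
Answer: -41/92 ≈ -0.44565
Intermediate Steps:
(62 - 21)/(-92) = 41*(-1/92) = -41/92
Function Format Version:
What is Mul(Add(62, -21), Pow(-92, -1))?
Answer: Rational(-41, 92) ≈ -0.44565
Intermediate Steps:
Mul(Add(62, -21), Pow(-92, -1)) = Mul(41, Rational(-1, 92)) = Rational(-41, 92)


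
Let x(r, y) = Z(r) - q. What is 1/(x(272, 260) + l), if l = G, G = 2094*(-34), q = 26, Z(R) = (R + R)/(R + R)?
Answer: -1/71221 ≈ -1.4041e-5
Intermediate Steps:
Z(R) = 1 (Z(R) = (2*R)/((2*R)) = (2*R)*(1/(2*R)) = 1)
G = -71196
x(r, y) = -25 (x(r, y) = 1 - 1*26 = 1 - 26 = -25)
l = -71196
1/(x(272, 260) + l) = 1/(-25 - 71196) = 1/(-71221) = -1/71221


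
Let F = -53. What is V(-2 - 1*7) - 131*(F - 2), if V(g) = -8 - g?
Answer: 7206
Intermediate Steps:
V(-2 - 1*7) - 131*(F - 2) = (-8 - (-2 - 1*7)) - 131*(-53 - 2) = (-8 - (-2 - 7)) - 131*(-55) = (-8 - 1*(-9)) + 7205 = (-8 + 9) + 7205 = 1 + 7205 = 7206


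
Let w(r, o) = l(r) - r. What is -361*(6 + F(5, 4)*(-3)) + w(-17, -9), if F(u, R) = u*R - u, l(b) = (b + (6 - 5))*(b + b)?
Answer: 14640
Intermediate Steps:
l(b) = 2*b*(1 + b) (l(b) = (b + 1)*(2*b) = (1 + b)*(2*b) = 2*b*(1 + b))
F(u, R) = -u + R*u (F(u, R) = R*u - u = -u + R*u)
w(r, o) = -r + 2*r*(1 + r) (w(r, o) = 2*r*(1 + r) - r = -r + 2*r*(1 + r))
-361*(6 + F(5, 4)*(-3)) + w(-17, -9) = -361*(6 + (5*(-1 + 4))*(-3)) - 17*(1 + 2*(-17)) = -361*(6 + (5*3)*(-3)) - 17*(1 - 34) = -361*(6 + 15*(-3)) - 17*(-33) = -361*(6 - 45) + 561 = -361*(-39) + 561 = 14079 + 561 = 14640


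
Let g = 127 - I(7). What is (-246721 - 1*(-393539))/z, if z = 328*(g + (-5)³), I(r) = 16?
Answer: -10487/328 ≈ -31.973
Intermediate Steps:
g = 111 (g = 127 - 1*16 = 127 - 16 = 111)
z = -4592 (z = 328*(111 + (-5)³) = 328*(111 - 125) = 328*(-14) = -4592)
(-246721 - 1*(-393539))/z = (-246721 - 1*(-393539))/(-4592) = (-246721 + 393539)*(-1/4592) = 146818*(-1/4592) = -10487/328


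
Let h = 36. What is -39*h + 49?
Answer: -1355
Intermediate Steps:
-39*h + 49 = -39*36 + 49 = -1404 + 49 = -1355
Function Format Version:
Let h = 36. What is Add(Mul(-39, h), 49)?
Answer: -1355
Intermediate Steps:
Add(Mul(-39, h), 49) = Add(Mul(-39, 36), 49) = Add(-1404, 49) = -1355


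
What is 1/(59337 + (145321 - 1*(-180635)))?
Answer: 1/385293 ≈ 2.5954e-6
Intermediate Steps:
1/(59337 + (145321 - 1*(-180635))) = 1/(59337 + (145321 + 180635)) = 1/(59337 + 325956) = 1/385293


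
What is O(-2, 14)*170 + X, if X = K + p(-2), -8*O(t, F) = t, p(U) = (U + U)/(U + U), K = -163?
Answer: -239/2 ≈ -119.50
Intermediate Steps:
p(U) = 1 (p(U) = (2*U)/((2*U)) = (2*U)*(1/(2*U)) = 1)
O(t, F) = -t/8
X = -162 (X = -163 + 1 = -162)
O(-2, 14)*170 + X = -⅛*(-2)*170 - 162 = (¼)*170 - 162 = 85/2 - 162 = -239/2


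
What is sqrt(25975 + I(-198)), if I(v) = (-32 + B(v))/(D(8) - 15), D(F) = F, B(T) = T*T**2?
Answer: sqrt(55609743)/7 ≈ 1065.3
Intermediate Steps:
B(T) = T**3
I(v) = 32/7 - v**3/7 (I(v) = (-32 + v**3)/(8 - 15) = (-32 + v**3)/(-7) = (-32 + v**3)*(-1/7) = 32/7 - v**3/7)
sqrt(25975 + I(-198)) = sqrt(25975 + (32/7 - 1/7*(-198)**3)) = sqrt(25975 + (32/7 - 1/7*(-7762392))) = sqrt(25975 + (32/7 + 7762392/7)) = sqrt(25975 + 7762424/7) = sqrt(7944249/7) = sqrt(55609743)/7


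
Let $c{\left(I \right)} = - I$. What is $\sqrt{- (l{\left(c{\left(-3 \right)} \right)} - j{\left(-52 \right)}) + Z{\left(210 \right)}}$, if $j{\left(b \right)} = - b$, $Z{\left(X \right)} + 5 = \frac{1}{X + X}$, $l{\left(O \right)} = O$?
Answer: $\frac{\sqrt{1940505}}{210} \approx 6.6334$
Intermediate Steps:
$Z{\left(X \right)} = -5 + \frac{1}{2 X}$ ($Z{\left(X \right)} = -5 + \frac{1}{X + X} = -5 + \frac{1}{2 X}$)
$\sqrt{- (l{\left(c{\left(-3 \right)} \right)} - j{\left(-52 \right)}) + Z{\left(210 \right)}} = \sqrt{- (\left(-1\right) \left(-3\right) - \left(-1\right) \left(-52\right)) - \left(5 - \frac{1}{2 \cdot 210}\right)} = \sqrt{- (3 - 52) + \left(-5 + \frac{1}{2} \cdot \frac{1}{210}\right)} = \sqrt{- (3 - 52) + \left(-5 + \frac{1}{420}\right)} = \sqrt{\left(-1\right) \left(-49\right) - \frac{2099}{420}} = \sqrt{49 - \frac{2099}{420}} = \sqrt{\frac{18481}{420}} = \frac{\sqrt{1940505}}{210}$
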